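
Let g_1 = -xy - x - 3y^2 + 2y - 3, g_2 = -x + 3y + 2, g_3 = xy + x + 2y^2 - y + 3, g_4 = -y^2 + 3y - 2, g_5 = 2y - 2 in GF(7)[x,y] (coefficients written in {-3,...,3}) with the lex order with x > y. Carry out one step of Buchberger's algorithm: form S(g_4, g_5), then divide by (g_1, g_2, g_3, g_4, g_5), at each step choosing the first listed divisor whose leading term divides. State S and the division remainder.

S(g_4, g_5) = -2y + 2; remainder on division = 0.

lcm(LM(g_4), LM(g_5)) = y^2.
S = (lcm/LT(g_4))·g_4 − (lcm/LT(g_5))·g_5 = -2y + 2.
Reduce S modulo (g_1, g_2, g_3, g_4, g_5) in that order:
  leading term y: subtract (-1)·g_5 from -2y + 2 → 0
The remainder is 0, so this S-polynomial contributes no new basis element.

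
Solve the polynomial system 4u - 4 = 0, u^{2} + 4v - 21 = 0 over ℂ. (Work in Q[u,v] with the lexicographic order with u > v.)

Compute a lex Gröbner basis by Buchberger's algorithm.
f_1 = 4u - 4, LT = u.
f_2 = u^{2} + 4v - 21, LT = u^{2}.

S(f_1,f_2): lcm = u^{2}. S = -u - 4v + 21.
  reduce S modulo (f_1, f_2):
  remainder -4v + 20 ≠ 0; add h_3 = -4v + 20 to the basis.

The other S-polynomials (S(f_1,h_3), S(f_2,h_3)) all reduce to 0 modulo the current basis, so we have a Gröbner basis.
Inter-reduce: drop elements whose leading term is divisible by another's, tail-reduce, and make monic.
Reduced Gröbner basis: {u - 1, v - 5}.

Since the basis is lex-ordered, v - 5 is univariate in v. Its roots are {5}. Back-substituting each root into the other basis elements fixes the other coordinates.
  v = 5: the earlier basis element becomes u - 1 = 0, giving u = 1 — point (1, 5).

{(1, 5)}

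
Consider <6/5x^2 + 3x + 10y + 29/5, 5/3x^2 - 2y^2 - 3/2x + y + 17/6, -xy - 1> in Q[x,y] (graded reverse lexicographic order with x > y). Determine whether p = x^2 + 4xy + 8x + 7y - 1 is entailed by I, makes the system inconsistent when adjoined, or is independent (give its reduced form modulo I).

First compute the reduced Gröbner basis of I by Buchberger's algorithm.
f_1 = 6/5x^2 + 3x + 10y + 29/5, LT = x^2.
f_2 = 5/3x^2 - 2y^2 - 3/2x + y + 17/6, LT = x^2.
f_3 = -xy - 1, LT = xy.

S(f_1,f_2): lcm = x^2. S = 6/5y^2 + 17/5x + 116/15y + 47/15.
  leading term y^2: no divisor's leading term divides it; move 6/5y^2 to the remainder.
  leading term x: no divisor's leading term divides it; move 17/5x to the remainder.
  leading term y: no divisor's leading term divides it; move 116/15y to the remainder.
  leading term 1: no divisor's leading term divides it; move 47/15 to the remainder.
  remainder 6/5y^2 + 17/5x + 116/15y + 47/15 ≠ 0; add h_4 = 6/5y^2 + 17/5x + 116/15y + 47/15 to the basis.

S(f_1,f_3): lcm = x^2y. S = 5/2xy + 25/3y^2 - x + 29/6y.
  leading term xy: subtract (-5/2)·f_3 from 5/2xy + 25/3y^2 - x + 29/6y → 25/3y^2 - x + 29/6y - 5/2
  leading term y^2: subtract (125/18)·h_4 from 25/3y^2 - x + 29/6y - 5/2 → -443/18x - 2639/54y - 655/27
  leading term x: no divisor's leading term divides it; move -443/18x to the remainder.
  leading term y: no divisor's leading term divides it; move -2639/54y to the remainder.
  leading term 1: no divisor's leading term divides it; move -655/27 to the remainder.
  remainder -443/18x - 2639/54y - 655/27 ≠ 0; add h_5 = -443/18x - 2639/54y - 655/27 to the basis.

S(f_3,h_4): lcm = xy^2. S = -17/6x^2 - 58/9xy - 47/18x + y.
  leading term x^2: subtract (-85/36)·f_1 from -17/6x^2 - 58/9xy - 47/18x + y → -58/9xy + 161/36x + 443/18y + 493/36
  leading term xy: subtract (58/9)·f_3 from -58/9xy + 161/36x + 443/18y + 493/36 → 161/36x + 443/18y + 725/36
  leading term x: subtract (-161/886)·h_5 from 161/36x + 443/18y + 725/36 → 752615/47844y + 752615/47844
  leading term y: no divisor's leading term divides it; move 752615/47844y to the remainder.
  leading term 1: no divisor's leading term divides it; move 752615/47844 to the remainder.
  remainder 752615/47844y + 752615/47844 ≠ 0; add h_6 = 752615/47844y + 752615/47844 to the basis.

The other S-polynomials (S(f_2,f_3), S(f_1,h_4), S(f_2,h_4), S(f_1,h_5), S(f_2,h_5), S(f_3,h_5), S(h_4,h_5), S(f_1,h_6), S(f_2,h_6), S(f_3,h_6), S(h_4,h_6), S(h_5,h_6)) all reduce to 0 modulo the current basis, so we have a Gröbner basis.
Inter-reduce: drop elements whose leading term is divisible by another's, tail-reduce, and make monic.
Reduced Gröbner basis: {x - 1, y + 1}.
Label its elements g_1 = x - 1, g_2 = y + 1.

Reduce p = x^2 + 4xy + 8x + 7y - 1 modulo G:
  leading term x^2: subtract (x)·g_1 from x^2 + 4xy + 8x + 7y - 1 → 4xy + 9x + 7y - 1
  leading term xy: subtract (4y)·g_1 from 4xy + 9x + 7y - 1 → 9x + 11y - 1
  leading term x: subtract (9)·g_1 from 9x + 11y - 1 → 11y + 8
  leading term y: subtract (11)·g_2 from 11y + 8 → -3
  leading term 1: no divisor's leading term divides it; move -3 to the remainder.
  normal form = -3.
The normal form is nonzero, so p ∉ I. Since p minus its normal form lies in I, I + (p) = I + (r) where r = -3; decide whether this ideal is the whole ring.
Here r = -3 is a nonzero constant, hence a unit: 1 ∈ I + (p), the Gröbner basis of I + (p) is {1}, and the enlarged system has no common solution — adjoining p is inconsistent.

Adjoining x^2 + 4xy + 8x + 7y - 1 makes the ideal the whole ring: the system is inconsistent.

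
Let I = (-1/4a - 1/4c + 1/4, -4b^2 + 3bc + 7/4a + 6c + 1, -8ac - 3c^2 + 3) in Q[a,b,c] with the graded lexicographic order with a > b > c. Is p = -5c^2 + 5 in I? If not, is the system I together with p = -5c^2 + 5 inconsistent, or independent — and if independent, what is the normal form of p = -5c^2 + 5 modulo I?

-5c^2 + 5 is independent of I; its normal form modulo I is -8c + 8.

First compute the reduced Gröbner basis of I by Buchberger's algorithm.
f_1 = -1/4a - 1/4c + 1/4, LT = a.
f_2 = -4b^2 + 3bc + 7/4a + 6c + 1, LT = b^2.
f_3 = -8ac - 3c^2 + 3, LT = ac.

S(f_1,f_3): lcm = ac. S = 5/8c^2 - c + 3/8.
  leading term c^2: no divisor's leading term divides it; move 5/8c^2 to the remainder.
  leading term c: no divisor's leading term divides it; move -c to the remainder.
  leading term 1: no divisor's leading term divides it; move 3/8 to the remainder.
  remainder 5/8c^2 - c + 3/8 ≠ 0; add h_4 = 5/8c^2 - c + 3/8 to the basis.

The other S-polynomials (S(f_1,f_2), S(f_2,f_3), S(f_1,h_4), S(f_2,h_4), S(f_3,h_4)) all reduce to 0 modulo the current basis, so we have a Gröbner basis.
Inter-reduce: drop elements whose leading term is divisible by another's, tail-reduce, and make monic.
Reduced Gröbner basis: {b^2 - 3/4bc - 17/16c - 11/16, c^2 - 8/5c + 3/5, a + c - 1}.
Label its elements g_1 = b^2 - 3/4bc - 17/16c - 11/16, g_2 = c^2 - 8/5c + 3/5, g_3 = a + c - 1.

Reduce p = -5c^2 + 5 modulo G:
  leading term c^2: subtract (-5)·g_2 from -5c^2 + 5 → -8c + 8
  leading term c: no divisor's leading term divides it; move -8c to the remainder.
  leading term 1: no divisor's leading term divides it; move 8 to the remainder.
  normal form = -8c + 8.
The normal form is nonzero, so p ∉ I. Since p minus its normal form lies in I, I + (p) = I + (r) where r = -8c + 8; decide whether this ideal is the whole ring.
Run Buchberger on G together with r (pairs among the g_i already reduce to 0 since G is a Gröbner basis):
g_1 = b^2 - 3/4bc - 17/16c - 11/16, LT = b^2.
g_2 = c^2 - 8/5c + 3/5, LT = c^2.
g_3 = a + c - 1, LT = a.
r = -8c + 8, LT = c.

The S-polynomials (S(g_1,g_2), S(g_1,g_3), S(g_1,r), S(g_2,g_3), S(g_2,r), S(g_3,r)) all reduce to 0 modulo the current basis, so we have a Gröbner basis.
Inter-reduce: drop elements whose leading term is divisible by another's, tail-reduce, and make monic.
Reduced Gröbner basis: {b^2 - 3/4b - 7/4, a, c - 1}.
The reduced Gröbner basis of I + (p) is {b^2 - 3/4b - 7/4, a, c - 1} ≠ {1}, a proper ideal, so the enlarged system stays consistent: p is independent of I, with normal form -8c + 8.

Ideal membership is decidable via reduction modulo a Gröbner basis.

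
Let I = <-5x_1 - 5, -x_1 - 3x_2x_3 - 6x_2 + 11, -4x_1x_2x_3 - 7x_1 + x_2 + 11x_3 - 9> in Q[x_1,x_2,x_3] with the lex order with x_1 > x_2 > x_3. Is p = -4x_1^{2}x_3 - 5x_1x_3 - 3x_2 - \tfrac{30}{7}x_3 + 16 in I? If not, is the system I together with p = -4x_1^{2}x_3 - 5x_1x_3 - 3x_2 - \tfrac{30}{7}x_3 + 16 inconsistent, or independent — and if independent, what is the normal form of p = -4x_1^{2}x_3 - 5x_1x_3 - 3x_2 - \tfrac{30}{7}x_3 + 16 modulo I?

Adjoining -4x_1^{2}x_3 - 5x_1x_3 - 3x_2 - \tfrac{30}{7}x_3 + 16 makes the ideal the whole ring: the system is inconsistent.

First compute the reduced Gröbner basis of I by Buchberger's algorithm.
f_1 = -5x_1 - 5, LT = x_1.
f_2 = -x_1 - 3x_2x_3 - 6x_2 + 11, LT = x_1.
f_3 = -4x_1x_2x_3 - 7x_1 + x_2 + 11x_3 - 9, LT = x_1x_2x_3.

S(f_1,f_2): lcm = x_1. S = -3x_2x_3 - 6x_2 + 12.
  leading term x_2x_3: no divisor's leading term divides it; move -3x_2x_3 to the remainder.
  leading term x_2: no divisor's leading term divides it; move -6x_2 to the remainder.
  leading term 1: no divisor's leading term divides it; move 12 to the remainder.
  remainder -3x_2x_3 - 6x_2 + 12 ≠ 0; add h_4 = -3x_2x_3 - 6x_2 + 12 to the basis.

S(f_1,f_3): lcm = x_1x_2x_3. S = -\tfrac{7}{4}x_1 + x_2x_3 + \tfrac{1}{4}x_2 + \tfrac{11}{4}x_3 - \tfrac{9}{4}.
  leading term x_1: subtract (\tfrac{7}{20})·f_1 from -\tfrac{7}{4}x_1 + x_2x_3 + \tfrac{1}{4}x_2 + \tfrac{11}{4}x_3 - \tfrac{9}{4} → x_2x_3 + \tfrac{1}{4}x_2 + \tfrac{11}{4}x_3 - \tfrac{1}{2}
  leading term x_2x_3: subtract (-\tfrac{1}{3})·h_4 from x_2x_3 + \tfrac{1}{4}x_2 + \tfrac{11}{4}x_3 - \tfrac{1}{2} → -\tfrac{7}{4}x_2 + \tfrac{11}{4}x_3 + \tfrac{7}{2}
  leading term x_2: no divisor's leading term divides it; move -\tfrac{7}{4}x_2 to the remainder.
  leading term x_3: no divisor's leading term divides it; move \tfrac{11}{4}x_3 to the remainder.
  leading term 1: no divisor's leading term divides it; move \tfrac{7}{2} to the remainder.
  remainder -\tfrac{7}{4}x_2 + \tfrac{11}{4}x_3 + \tfrac{7}{2} ≠ 0; add h_5 = -\tfrac{7}{4}x_2 + \tfrac{11}{4}x_3 + \tfrac{7}{2} to the basis.

S(f_3,h_5): lcm = x_1x_2x_3. S = \tfrac{11}{7}x_1x_3^{2} + 2x_1x_3 + \tfrac{7}{4}x_1 - \tfrac{1}{4}x_2 - \tfrac{11}{4}x_3 + \tfrac{9}{4}.
  leading term x_1x_3^{2}: subtract (-\tfrac{11}{35}x_3^{2})·f_1 from \tfrac{11}{7}x_1x_3^{2} + 2x_1x_3 + \tfrac{7}{4}x_1 - \tfrac{1}{4}x_2 - \tfrac{11}{4}x_3 + \tfrac{9}{4} → 2x_1x_3 + \tfrac{7}{4}x_1 - \tfrac{1}{4}x_2 - \tfrac{11}{7}x_3^{2} - \tfrac{11}{4}x_3 + \tfrac{9}{4}
  leading term x_1x_3: subtract (-\tfrac{2}{5}x_3)·f_1 from 2x_1x_3 + \tfrac{7}{4}x_1 - \tfrac{1}{4}x_2 - \tfrac{11}{7}x_3^{2} - \tfrac{11}{4}x_3 + \tfrac{9}{4} → \tfrac{7}{4}x_1 - \tfrac{1}{4}x_2 - \tfrac{11}{7}x_3^{2} - \tfrac{19}{4}x_3 + \tfrac{9}{4}
  leading term x_1: subtract (-\tfrac{7}{20})·f_1 from \tfrac{7}{4}x_1 - \tfrac{1}{4}x_2 - \tfrac{11}{7}x_3^{2} - \tfrac{19}{4}x_3 + \tfrac{9}{4} → -\tfrac{1}{4}x_2 - \tfrac{11}{7}x_3^{2} - \tfrac{19}{4}x_3 + \tfrac{1}{2}
  leading term x_2: subtract (\tfrac{1}{7})·h_5 from -\tfrac{1}{4}x_2 - \tfrac{11}{7}x_3^{2} - \tfrac{19}{4}x_3 + \tfrac{1}{2} → -\tfrac{11}{7}x_3^{2} - \tfrac{36}{7}x_3
  leading term x_3^{2}: no divisor's leading term divides it; move -\tfrac{11}{7}x_3^{2} to the remainder.
  leading term x_3: no divisor's leading term divides it; move -\tfrac{36}{7}x_3 to the remainder.
  remainder -\tfrac{11}{7}x_3^{2} - \tfrac{36}{7}x_3 ≠ 0; add h_6 = -\tfrac{11}{7}x_3^{2} - \tfrac{36}{7}x_3 to the basis.

The other S-polynomials (S(f_2,f_3), S(f_1,h_4), S(f_2,h_4), S(f_3,h_4), S(f_1,h_5), S(f_2,h_5), S(h_4,h_5), S(f_1,h_6), S(f_2,h_6), S(f_3,h_6), S(h_4,h_6), S(h_5,h_6)) all reduce to 0 modulo the current basis, so we have a Gröbner basis.
Inter-reduce: drop elements whose leading term is divisible by another's, tail-reduce, and make monic.
Reduced Gröbner basis: {x_1 + 1, x_2 - \tfrac{11}{7}x_3 - 2, x_3^{2} + \tfrac{36}{11}x_3}.
Label its elements g_1 = x_1 + 1, g_2 = x_2 - \tfrac{11}{7}x_3 - 2, g_3 = x_3^{2} + \tfrac{36}{11}x_3.

Reduce p = -4x_1^{2}x_3 - 5x_1x_3 - 3x_2 - \tfrac{30}{7}x_3 + 16 modulo G:
  leading term x_1^{2}x_3: subtract (-4x_1x_3)·g_1 from -4x_1^{2}x_3 - 5x_1x_3 - 3x_2 - \tfrac{30}{7}x_3 + 16 → -x_1x_3 - 3x_2 - \tfrac{30}{7}x_3 + 16
  leading term x_1x_3: subtract (-x_3)·g_1 from -x_1x_3 - 3x_2 - \tfrac{30}{7}x_3 + 16 → -3x_2 - \tfrac{23}{7}x_3 + 16
  leading term x_2: subtract (-3)·g_2 from -3x_2 - \tfrac{23}{7}x_3 + 16 → -8x_3 + 10
  leading term x_3: no divisor's leading term divides it; move -8x_3 to the remainder.
  leading term 1: no divisor's leading term divides it; move 10 to the remainder.
  normal form = -8x_3 + 10.
The normal form is nonzero, so p ∉ I. Since p minus its normal form lies in I, I + (p) = I + (r) where r = -8x_3 + 10; decide whether this ideal is the whole ring.
Run Buchberger on G together with r (pairs among the g_i already reduce to 0 since G is a Gröbner basis):
g_1 = x_1 + 1, LT = x_1.
g_2 = x_2 - \tfrac{11}{7}x_3 - 2, LT = x_2.
g_3 = x_3^{2} + \tfrac{36}{11}x_3, LT = x_3^{2}.
r = -8x_3 + 10, LT = x_3.

S(g_3,r): lcm = x_3^{2}. S = \tfrac{199}{44}x_3.
  leading term x_3: subtract (-\tfrac{199}{352})·r from \tfrac{199}{44}x_3 → \tfrac{995}{176}
  leading term 1: no divisor's leading term divides it; move \tfrac{995}{176} to the remainder.
  remainder \tfrac{995}{176} ≠ 0; add m_5 = \tfrac{995}{176} to the basis.

The other S-polynomials (S(g_1,g_2), S(g_1,g_3), S(g_1,r), S(g_2,g_3), S(g_2,r), S(g_1,m_5), S(g_2,m_5), S(g_3,m_5), S(r,m_5)) all reduce to 0 modulo the current basis, so we have a Gröbner basis.
Inter-reduce: drop elements whose leading term is divisible by another's, tail-reduce, and make monic.
Reduced Gröbner basis: {1}.
The reduced Gröbner basis of I + (p) is {1}: the ideal is the whole ring, so the enlarged system has no common solution — adjoining p is inconsistent.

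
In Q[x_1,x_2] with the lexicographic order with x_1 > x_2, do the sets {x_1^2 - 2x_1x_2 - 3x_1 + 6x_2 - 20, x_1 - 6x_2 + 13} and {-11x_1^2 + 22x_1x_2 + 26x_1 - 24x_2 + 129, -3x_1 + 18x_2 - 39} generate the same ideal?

Yes, the ideals are equal.

Equality of ideals is decidable: compute both reduced Gröbner bases (unique for the ordering) and check whether they agree.
Buchberger on the first generating set:
f_1 = x_1^2 - 2x_1x_2 - 3x_1 + 6x_2 - 20, LT = x_1^2.
f_2 = x_1 - 6x_2 + 13, LT = x_1.

S(f_1,f_2): lcm = x_1^2. S = 4x_1x_2 - 16x_1 + 6x_2 - 20.
  leading term x_1x_2: subtract (4x_2)·f_2 from 4x_1x_2 - 16x_1 + 6x_2 - 20 → -16x_1 + 24x_2^2 - 46x_2 - 20
  leading term x_1: subtract (-16)·f_2 from -16x_1 + 24x_2^2 - 46x_2 - 20 → 24x_2^2 - 142x_2 + 188
  leading term x_2^2: no divisor's leading term divides it; move 24x_2^2 to the remainder.
  leading term x_2: no divisor's leading term divides it; move -142x_2 to the remainder.
  leading term 1: no divisor's leading term divides it; move 188 to the remainder.
  remainder 24x_2^2 - 142x_2 + 188 ≠ 0; add g_3 = 24x_2^2 - 142x_2 + 188 to the basis.

S(f_1,g_3): leading monomials are coprime, so the S-polynomial reduces to 0 (Buchberger's first criterion).
S(f_2,g_3): leading monomials are coprime, so the S-polynomial reduces to 0 (Buchberger's first criterion).
Every S-polynomial of the final basis reduces to 0, so we have a Gröbner basis.
Inter-reduce: drop elements whose leading term is divisible by another's, tail-reduce, and make monic.
Reduced Gröbner basis: {x_1 - 6x_2 + 13, x_2^2 - 71/12x_2 + 47/6}.

Buchberger on the second generating set:
h_1 = -11x_1^2 + 22x_1x_2 + 26x_1 - 24x_2 + 129, LT = x_1^2.
h_2 = -3x_1 + 18x_2 - 39, LT = x_1.

S(h_1,h_2): lcm = x_1^2. S = 4x_1x_2 - 169/11x_1 + 24/11x_2 - 129/11.
  leading term x_1x_2: subtract (-4/3x_2)·h_2 from 4x_1x_2 - 169/11x_1 + 24/11x_2 - 129/11 → -169/11x_1 + 24x_2^2 - 548/11x_2 - 129/11
  leading term x_1: subtract (169/33)·h_2 from -169/11x_1 + 24x_2^2 - 548/11x_2 - 129/11 → 24x_2^2 - 142x_2 + 188
  leading term x_2^2: no divisor's leading term divides it; move 24x_2^2 to the remainder.
  leading term x_2: no divisor's leading term divides it; move -142x_2 to the remainder.
  leading term 1: no divisor's leading term divides it; move 188 to the remainder.
  remainder 24x_2^2 - 142x_2 + 188 ≠ 0; add k_3 = 24x_2^2 - 142x_2 + 188 to the basis.

S(h_1,k_3): leading monomials are coprime, so the S-polynomial reduces to 0 (Buchberger's first criterion).
S(h_2,k_3): leading monomials are coprime, so the S-polynomial reduces to 0 (Buchberger's first criterion).
Every S-polynomial of the final basis reduces to 0, so we have a Gröbner basis.
Inter-reduce: drop elements whose leading term is divisible by another's, tail-reduce, and make monic.
Reduced Gröbner basis: {x_1 - 6x_2 + 13, x_2^2 - 71/12x_2 + 47/6}.

Same reduced basis, so the two generating sets span the same ideal.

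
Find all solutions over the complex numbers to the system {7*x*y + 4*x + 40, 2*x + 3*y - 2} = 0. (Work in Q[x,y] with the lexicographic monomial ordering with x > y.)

Compute a lex Gröbner basis by Buchberger's algorithm.
f_1 = 7*x*y + 4*x + 40, LT = x*y.
f_2 = 2*x + 3*y - 2, LT = x.

S(f_1,f_2): lcm = x*y. S = 4/7*x - 3/2*y**2 + y + 40/7.
  leading term x: subtract (2/7)·f_2 from 4/7*x - 3/2*y**2 + y + 40/7 → -3/2*y**2 + 1/7*y + 44/7
  leading term y**2: no divisor's leading term divides it; move -3/2*y**2 to the remainder.
  leading term y: no divisor's leading term divides it; move 1/7*y to the remainder.
  leading term 1: no divisor's leading term divides it; move 44/7 to the remainder.
  remainder -3/2*y**2 + 1/7*y + 44/7 ≠ 0; add h_3 = -3/2*y**2 + 1/7*y + 44/7 to the basis.

The other S-polynomials (S(f_1,h_3), S(f_2,h_3)) all reduce to 0 modulo the current basis, so we have a Gröbner basis.
Inter-reduce: drop elements whose leading term is divisible by another's, tail-reduce, and make monic.
Reduced Gröbner basis: {x + 3/2*y - 1, y**2 - 2/21*y - 88/21}.

The lex basis is triangular: the last element involves only y. Solving y**2 - 2/21*y - 88/21 = 0 gives y ∈ {-2, 44/21}; substituting each value into the earlier elements determines the remaining variables.
  y = -2: the earlier basis element becomes x - 4 = 0, giving x = 4 — point (4, -2).
  y = 44/21: the earlier basis element becomes x + 15/7 = 0, giving x = -15/7 — point (-15/7, 44/21).
Substituting each solution back into the original system confirms all equations vanish.
This is the nonlinear analogue of row-reducing a linear system.

{(4, -2), (-15/7, 44/21)}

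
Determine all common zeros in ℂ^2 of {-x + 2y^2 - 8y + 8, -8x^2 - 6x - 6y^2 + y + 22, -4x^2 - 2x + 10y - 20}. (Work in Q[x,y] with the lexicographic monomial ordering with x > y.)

Compute a lex Gröbner basis by Buchberger's algorithm.
f_1 = -x + 2y^2 - 8y + 8, LT = x.
f_2 = -8x^2 - 6x - 6y^2 + y + 22, LT = x^2.
f_3 = -4x^2 - 2x + 10y - 20, LT = x^2.

S(f_1,f_2): lcm = x^2. S = -2xy^2 + 8xy - 35/4x - 3/4y^2 + 1/8y + 11/4.
  leading term xy^2: subtract (2y^2)·f_1 from -2xy^2 + 8xy - 35/4x - 3/4y^2 + 1/8y + 11/4 → 8xy - 35/4x - 4y^4 + 16y^3 - 67/4y^2 + 1/8y + 11/4
  leading term xy: subtract (-8y)·f_1 from 8xy - 35/4x - 4y^4 + 16y^3 - 67/4y^2 + 1/8y + 11/4 → -35/4x - 4y^4 + 32y^3 - 323/4y^2 + 513/8y + 11/4
  leading term x: subtract (35/4)·f_1 from -35/4x - 4y^4 + 32y^3 - 323/4y^2 + 513/8y + 11/4 → -4y^4 + 32y^3 - 393/4y^2 + 1073/8y - 269/4
  leading term y^4: no divisor's leading term divides it; move -4y^4 to the remainder.
  leading term y^3: no divisor's leading term divides it; move 32y^3 to the remainder.
  leading term y^2: no divisor's leading term divides it; move -393/4y^2 to the remainder.
  leading term y: no divisor's leading term divides it; move 1073/8y to the remainder.
  leading term 1: no divisor's leading term divides it; move -269/4 to the remainder.
  remainder -4y^4 + 32y^3 - 393/4y^2 + 1073/8y - 269/4 ≠ 0; add h_4 = -4y^4 + 32y^3 - 393/4y^2 + 1073/8y - 269/4 to the basis.

S(f_1,f_3): lcm = x^2. S = -2xy^2 + 8xy - 17/2x + 5/2y - 5.
  leading term xy^2: subtract (2y^2)·f_1 from -2xy^2 + 8xy - 17/2x + 5/2y - 5 → 8xy - 17/2x - 4y^4 + 16y^3 - 16y^2 + 5/2y - 5
  leading term xy: subtract (-8y)·f_1 from 8xy - 17/2x - 4y^4 + 16y^3 - 16y^2 + 5/2y - 5 → -17/2x - 4y^4 + 32y^3 - 80y^2 + 133/2y - 5
  leading term x: subtract (17/2)·f_1 from -17/2x - 4y^4 + 32y^3 - 80y^2 + 133/2y - 5 → -4y^4 + 32y^3 - 97y^2 + 269/2y - 73
  leading term y^4: subtract (1)·h_4 from -4y^4 + 32y^3 - 97y^2 + 269/2y - 73 → 5/4y^2 + 3/8y - 23/4
  leading term y^2: no divisor's leading term divides it; move 5/4y^2 to the remainder.
  leading term y: no divisor's leading term divides it; move 3/8y to the remainder.
  leading term 1: no divisor's leading term divides it; move -23/4 to the remainder.
  remainder 5/4y^2 + 3/8y - 23/4 ≠ 0; add h_5 = 5/4y^2 + 3/8y - 23/4 to the basis.

S(h_4,h_5): lcm = y^4. S = -83/10y^3 + 2333/80y^2 - 1073/32y + 269/16.
  leading term y^3: subtract (-166/25y)·h_5 from -83/10y^3 + 2333/80y^2 - 1073/32y + 269/16 → 12661/400y^2 - 57369/800y + 269/16
  leading term y^2: subtract (12661/500)·h_5 from 12661/400y^2 - 57369/800y + 269/16 → -81207/1000y + 81207/500
  leading term y: no divisor's leading term divides it; move -81207/1000y to the remainder.
  leading term 1: no divisor's leading term divides it; move 81207/500 to the remainder.
  remainder -81207/1000y + 81207/500 ≠ 0; add h_6 = -81207/1000y + 81207/500 to the basis.

The other S-polynomials (S(f_2,f_3), S(f_1,h_4), S(f_2,h_4), S(f_3,h_4), S(f_1,h_5), S(f_2,h_5), S(f_3,h_5), S(f_1,h_6), S(f_2,h_6), S(f_3,h_6), S(h_4,h_6), S(h_5,h_6)) all reduce to 0 modulo the current basis, so we have a Gröbner basis.
Inter-reduce: drop elements whose leading term is divisible by another's, tail-reduce, and make monic.
Reduced Gröbner basis: {x, y - 2}.

Since the basis is lex-ordered, y - 2 is univariate in y. Its roots are {2}. Back-substituting each root into the other basis elements fixes the other coordinates.
  y = 2: the earlier basis element becomes x = 0, giving x = 0 — point (0, 2).
Substituting each solution back into the original system confirms all equations vanish.

{(0, 2)}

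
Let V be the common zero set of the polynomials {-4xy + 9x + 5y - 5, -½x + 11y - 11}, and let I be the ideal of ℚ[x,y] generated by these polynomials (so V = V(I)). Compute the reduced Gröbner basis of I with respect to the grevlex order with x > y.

f_1 = -4xy + 9x + 5y - 5, LT = xy.
f_2 = -½x + 11y - 11, LT = x.

S(f_1,f_2): lcm = xy. S = 22y² - 9/4x - 93/4y + 5/4.
  reduce S modulo (f_1, f_2):
  remainder 22y² - 291/4y + 203/4 ≠ 0; add g_3 = 22y² - 291/4y + 203/4 to the basis.

The other S-polynomials (S(f_1,g_3), S(f_2,g_3)) all reduce to 0 modulo the current basis, so we have a Gröbner basis.
Inter-reduce: drop elements whose leading term is divisible by another's, tail-reduce, and make monic.

G = {y² - 291/88y + 203/88, x - 22y + 22}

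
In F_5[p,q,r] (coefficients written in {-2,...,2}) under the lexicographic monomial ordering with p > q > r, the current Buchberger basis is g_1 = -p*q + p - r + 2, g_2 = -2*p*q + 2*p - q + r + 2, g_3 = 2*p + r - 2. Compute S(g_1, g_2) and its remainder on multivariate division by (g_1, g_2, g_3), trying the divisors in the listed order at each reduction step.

lcm(LM(g_1), LM(g_2)) = p*q.
S = (lcm/LT(g_1))·g_1 − (lcm/LT(g_2))·g_2 = 2*q - r - 1.
Reduce S modulo (g_1, g_2, g_3) in that order:
  leading term q: no divisor's leading term divides it; move 2*q to the remainder.
  leading term r: no divisor's leading term divides it; move -r to the remainder.
  leading term 1: no divisor's leading term divides it; move -1 to the remainder.
The remainder 2*q - r - 1 is nonzero, so it would be added as the next basis element.

S(g_1, g_2) = 2*q - r - 1; remainder on division = 2*q - r - 1.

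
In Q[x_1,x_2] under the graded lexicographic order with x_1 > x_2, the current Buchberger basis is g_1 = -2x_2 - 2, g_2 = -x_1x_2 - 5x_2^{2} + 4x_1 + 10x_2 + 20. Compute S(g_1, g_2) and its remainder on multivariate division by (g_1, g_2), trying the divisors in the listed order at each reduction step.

S(g_1, g_2) = -5x_2^{2} + 5x_1 + 10x_2 + 20; remainder on division = 5x_1 + 5.

lcm(LM(g_1), LM(g_2)) = x_1x_2.
S = (lcm/LT(g_1))·g_1 − (lcm/LT(g_2))·g_2 = -5x_2^{2} + 5x_1 + 10x_2 + 20.
Reduce S modulo (g_1, g_2) in that order:
  leading term x_2^{2}: subtract (\tfrac{5}{2}x_2)·g_1 from -5x_2^{2} + 5x_1 + 10x_2 + 20 → 5x_1 + 15x_2 + 20
  leading term x_1: no divisor's leading term divides it; move 5x_1 to the remainder.
  leading term x_2: subtract (-\tfrac{15}{2})·g_1 from 15x_2 + 20 → 5
  leading term 1: no divisor's leading term divides it; move 5 to the remainder.
The remainder 5x_1 + 5 is nonzero, so it would be added as the next basis element.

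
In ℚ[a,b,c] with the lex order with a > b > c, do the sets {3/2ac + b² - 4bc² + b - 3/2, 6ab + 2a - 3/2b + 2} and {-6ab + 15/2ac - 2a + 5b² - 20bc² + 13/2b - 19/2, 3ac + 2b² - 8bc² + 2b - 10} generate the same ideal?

Since reduced Gröbner bases are canonical representatives of ideals under a given ordering, it suffices to compute and compare them.
Buchberger on the first generating set:
f_1 = 3/2ac + b² - 4bc² + b - 3/2, LT = ac.
f_2 = 6ab + 2a - 3/2b + 2, LT = ab.

S(f_1,f_2): lcm = abc. S = -⅓ac + ⅔b³ - 8/3b²c² + ⅔b² + ¼bc - b - ⅓c.
  leading term ac: subtract (-2/9)·f_1 from -⅓ac + ⅔b³ - 8/3b²c² + ⅔b² + ¼bc - b - ⅓c → ⅔b³ - 8/3b²c² + 8/9b² - 8/9bc² + ¼bc - 7/9b - ⅓c - ⅓
  leading term b³: no divisor's leading term divides it; move ⅔b³ to the remainder.
  leading term b²c²: no divisor's leading term divides it; move -8/3b²c² to the remainder.
  leading term b²: no divisor's leading term divides it; move 8/9b² to the remainder.
  leading term bc²: no divisor's leading term divides it; move -8/9bc² to the remainder.
  leading term bc: no divisor's leading term divides it; move ¼bc to the remainder.
  leading term b: no divisor's leading term divides it; move -7/9b to the remainder.
  leading term c: no divisor's leading term divides it; move -⅓c to the remainder.
  leading term 1: no divisor's leading term divides it; move -⅓ to the remainder.
  remainder ⅔b³ - 8/3b²c² + 8/9b² - 8/9bc² + ¼bc - 7/9b - ⅓c - ⅓ ≠ 0; add g_3 = ⅔b³ - 8/3b²c² + 8/9b² - 8/9bc² + ¼bc - 7/9b - ⅓c - ⅓ to the basis.

The other S-polynomials (S(f_1,g_3), S(f_2,g_3)) all reduce to 0 modulo the current basis, so we have a Gröbner basis.
Inter-reduce: drop elements whose leading term is divisible by another's, tail-reduce, and make monic.
Reduced Gröbner basis: {ab + ⅓a - ¼b + ⅓, ac + ⅔b² - 8/3bc² + ⅔b - 1, b³ - 4b²c² + 4/3b² - 4/3bc² + ⅜bc - 7/6b - ½c - ½}.

Buchberger on the second generating set:
h_1 = -6ab + 15/2ac - 2a + 5b² - 20bc² + 13/2b - 19/2, LT = ab.
h_2 = 3ac + 2b² - 8bc² + 2b - 10, LT = ac.

S(h_1,h_2): lcm = abc. S = -5/4ac² + ⅓ac - ⅔b³ + 8/3b²c² - ⅚b²c - ⅔b² + 10/3bc³ - 13/12bc + 10/3b + 19/12c.
  leading term ac²: subtract (-5/12c)·h_2 from -5/4ac² + ⅓ac - ⅔b³ + 8/3b²c² - ⅚b²c - ⅔b² + 10/3bc³ - 13/12bc + 10/3b + 19/12c → ⅓ac - ⅔b³ + 8/3b²c² - ⅔b² - ¼bc + 10/3b - 31/12c
  leading term ac: subtract (1/9)·h_2 from ⅓ac - ⅔b³ + 8/3b²c² - ⅔b² - ¼bc + 10/3b - 31/12c → -⅔b³ + 8/3b²c² - 8/9b² + 8/9bc² - ¼bc + 28/9b - 31/12c + 10/9
  leading term b³: no divisor's leading term divides it; move -⅔b³ to the remainder.
  leading term b²c²: no divisor's leading term divides it; move 8/3b²c² to the remainder.
  leading term b²: no divisor's leading term divides it; move -8/9b² to the remainder.
  leading term bc²: no divisor's leading term divides it; move 8/9bc² to the remainder.
  leading term bc: no divisor's leading term divides it; move -¼bc to the remainder.
  leading term b: no divisor's leading term divides it; move 28/9b to the remainder.
  leading term c: no divisor's leading term divides it; move -31/12c to the remainder.
  leading term 1: no divisor's leading term divides it; move 10/9 to the remainder.
  remainder -⅔b³ + 8/3b²c² - 8/9b² + 8/9bc² - ¼bc + 28/9b - 31/12c + 10/9 ≠ 0; add k_3 = -⅔b³ + 8/3b²c² - 8/9b² + 8/9bc² - ¼bc + 28/9b - 31/12c + 10/9 to the basis.

The other S-polynomials (S(h_1,k_3), S(h_2,k_3)) all reduce to 0 modulo the current basis, so we have a Gröbner basis.
Inter-reduce: drop elements whose leading term is divisible by another's, tail-reduce, and make monic.
Reduced Gröbner basis: {ab + ⅓a - ¼b - 31/12, ac + ⅔b² - 8/3bc² + ⅔b - 10/3, b³ - 4b²c² + 4/3b² - 4/3bc² + ⅜bc - 14/3b + 31/8c - 5/3}.

Since the reduced bases disagree, the two ideals are not the same.

No, the ideals differ.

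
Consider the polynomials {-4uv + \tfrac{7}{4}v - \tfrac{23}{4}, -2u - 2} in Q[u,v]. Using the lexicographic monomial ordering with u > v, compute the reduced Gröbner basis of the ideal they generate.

G = {u + 1, v - 1}

This is the nonlinear analogue of row-reducing a linear system.

f_1 = -4uv + \tfrac{7}{4}v - \tfrac{23}{4}, LT = uv.
f_2 = -2u - 2, LT = u.

S(f_1,f_2): lcm = uv. S = -\tfrac{23}{16}v + \tfrac{23}{16}.
  leading term v: no divisor's leading term divides it; move -\tfrac{23}{16}v to the remainder.
  leading term 1: no divisor's leading term divides it; move \tfrac{23}{16} to the remainder.
  remainder -\tfrac{23}{16}v + \tfrac{23}{16} ≠ 0; add g_3 = -\tfrac{23}{16}v + \tfrac{23}{16} to the basis.

The other S-polynomials (S(f_1,g_3), S(f_2,g_3)) all reduce to 0 modulo the current basis, so we have a Gröbner basis.
Inter-reduce: drop elements whose leading term is divisible by another's, tail-reduce, and make monic.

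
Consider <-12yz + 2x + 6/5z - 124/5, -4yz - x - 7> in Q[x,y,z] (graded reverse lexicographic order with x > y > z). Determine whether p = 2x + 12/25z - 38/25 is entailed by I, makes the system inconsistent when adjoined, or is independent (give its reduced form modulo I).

2x + 12/25z - 38/25 lies in I (it reduces to 0).

First compute the reduced Gröbner basis of I by Buchberger's algorithm.
f_1 = -12yz + 2x + 6/5z - 124/5, LT = yz.
f_2 = -4yz - x - 7, LT = yz.

S(f_1,f_2): lcm = yz. S = -5/12x - 1/10z + 19/60.
  reduce S modulo (f_1, f_2):
  remainder -5/12x - 1/10z + 19/60 ≠ 0; add h_3 = -5/12x - 1/10z + 19/60 to the basis.

The other S-polynomials (S(f_1,h_3), S(f_2,h_3)) all reduce to 0 modulo the current basis, so we have a Gröbner basis.
Inter-reduce: drop elements whose leading term is divisible by another's, tail-reduce, and make monic.
Reduced Gröbner basis: {yz - 3/50z + 97/50, x + 6/25z - 19/25}.
Label its elements g_1 = yz - 3/50z + 97/50, g_2 = x + 6/25z - 19/25.

Reduce p = 2x + 12/25z - 38/25 modulo G:
  leading term x: subtract (2)·g_2 from 2x + 12/25z - 38/25 → 0
  normal form = 0.
Since the normal form is 0, p ∈ I.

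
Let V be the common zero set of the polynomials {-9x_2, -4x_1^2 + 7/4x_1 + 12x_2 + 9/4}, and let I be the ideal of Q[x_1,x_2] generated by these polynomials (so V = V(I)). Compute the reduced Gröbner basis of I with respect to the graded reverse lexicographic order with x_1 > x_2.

This is the nonlinear analogue of row-reducing a linear system.

f_1 = -9x_2, LT = x_2.
f_2 = -4x_1^2 + 7/4x_1 + 12x_2 + 9/4, LT = x_1^2.

The S-polynomials (S(f_1,f_2)) all reduce to 0 modulo the current basis, so we have a Gröbner basis.

G = {x_1^2 - 7/16x_1 - 9/16, x_2}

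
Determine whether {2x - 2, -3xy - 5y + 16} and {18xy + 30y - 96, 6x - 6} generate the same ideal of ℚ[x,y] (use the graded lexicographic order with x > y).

Yes, the ideals are equal.

Since reduced Gröbner bases are canonical representatives of ideals under a given ordering, it suffices to compute and compare them.
Buchberger on the first generating set:
f_1 = 2x - 2, LT = x.
f_2 = -3xy - 5y + 16, LT = xy.

S(f_1,f_2): lcm = xy. S = -8/3y + 16/3.
  reduce S modulo (f_1, f_2):
  remainder -8/3y + 16/3 ≠ 0; add g_3 = -8/3y + 16/3 to the basis.

The other S-polynomials (S(f_1,g_3), S(f_2,g_3)) all reduce to 0 modulo the current basis, so we have a Gröbner basis.
Inter-reduce: drop elements whose leading term is divisible by another's, tail-reduce, and make monic.
Reduced Gröbner basis: {x - 1, y - 2}.

Buchberger on the second generating set:
h_1 = 18xy + 30y - 96, LT = xy.
h_2 = 6x - 6, LT = x.

S(h_1,h_2): lcm = xy. S = 8/3y - 16/3.
  reduce S modulo (h_1, h_2):
  remainder 8/3y - 16/3 ≠ 0; add k_3 = 8/3y - 16/3 to the basis.

The other S-polynomials (S(h_1,k_3), S(h_2,k_3)) all reduce to 0 modulo the current basis, so we have a Gröbner basis.
Inter-reduce: drop elements whose leading term is divisible by another's, tail-reduce, and make monic.
Reduced Gröbner basis: {x - 1, y - 2}.

These coincide, so the ideals are equal.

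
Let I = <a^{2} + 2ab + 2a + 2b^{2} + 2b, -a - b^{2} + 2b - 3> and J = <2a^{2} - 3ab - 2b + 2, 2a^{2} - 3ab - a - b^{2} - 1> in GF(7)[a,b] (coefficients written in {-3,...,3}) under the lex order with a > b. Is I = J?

Equality of ideals is decidable: compute both reduced Gröbner bases (unique for the ordering) and check whether they agree.
Buchberger on the first generating set:
f_1 = a^{2} + 2ab + 2a + 2b^{2} + 2b, LT = a^{2}.
f_2 = -a - b^{2} + 2b - 3, LT = a.

S(f_1,f_2): lcm = a^{2}. S = -ab^{2} - 3ab - a + 2b^{2} + 2b.
  leading term ab^{2}: subtract (b^{2})·f_2 from -ab^{2} - 3ab - a + 2b^{2} + 2b → -3ab - a + b^{4} - 2b^{3} - 2b^{2} + 2b
  leading term ab: subtract (3b)·f_2 from -3ab - a + b^{4} - 2b^{3} - 2b^{2} + 2b → -a + b^{4} + b^{3} - b^{2} - 3b
  leading term a: subtract (1)·f_2 from -a + b^{4} + b^{3} - b^{2} - 3b → b^{4} + b^{3} + 2b + 3
  leading term b^{4}: no divisor's leading term divides it; move b^{4} to the remainder.
  leading term b^{3}: no divisor's leading term divides it; move b^{3} to the remainder.
  leading term b: no divisor's leading term divides it; move 2b to the remainder.
  leading term 1: no divisor's leading term divides it; move 3 to the remainder.
  remainder b^{4} + b^{3} + 2b + 3 ≠ 0; add g_3 = b^{4} + b^{3} + 2b + 3 to the basis.

The other S-polynomials (S(f_1,g_3), S(f_2,g_3)) all reduce to 0 modulo the current basis, so we have a Gröbner basis.
Inter-reduce: drop elements whose leading term is divisible by another's, tail-reduce, and make monic.
Reduced Gröbner basis: {a + b^{2} - 2b + 3, b^{4} + b^{3} + 2b + 3}.

Buchberger on the second generating set:
h_1 = 2a^{2} - 3ab - 2b + 2, LT = a^{2}.
h_2 = 2a^{2} - 3ab - a - b^{2} - 1, LT = a^{2}.

S(h_1,h_2): lcm = a^{2}. S = -3a - 3b^{2} - b - 2.
  leading term a: no divisor's leading term divides it; move -3a to the remainder.
  leading term b^{2}: no divisor's leading term divides it; move -3b^{2} to the remainder.
  leading term b: no divisor's leading term divides it; move -b to the remainder.
  leading term 1: no divisor's leading term divides it; move -2 to the remainder.
  remainder -3a - 3b^{2} - b - 2 ≠ 0; add k_3 = -3a - 3b^{2} - b - 2 to the basis.

S(h_1,k_3): lcm = a^{2}. S = -ab^{2} - 3ab - 3a - b + 1.
  leading term ab^{2}: subtract (-2b^{2})·k_3 from -ab^{2} - 3ab - 3a - b + 1 → -3ab - 3a + b^{4} - 2b^{3} + 3b^{2} - b + 1
  leading term ab: subtract (b)·k_3 from -3ab - 3a + b^{4} - 2b^{3} + 3b^{2} - b + 1 → -3a + b^{4} + b^{3} - 3b^{2} + b + 1
  leading term a: subtract (1)·k_3 from -3a + b^{4} + b^{3} - 3b^{2} + b + 1 → b^{4} + b^{3} + 2b + 3
  leading term b^{4}: no divisor's leading term divides it; move b^{4} to the remainder.
  leading term b^{3}: no divisor's leading term divides it; move b^{3} to the remainder.
  leading term b: no divisor's leading term divides it; move 2b to the remainder.
  leading term 1: no divisor's leading term divides it; move 3 to the remainder.
  remainder b^{4} + b^{3} + 2b + 3 ≠ 0; add k_4 = b^{4} + b^{3} + 2b + 3 to the basis.

The other S-polynomials (S(h_2,k_3), S(h_1,k_4), S(h_2,k_4), S(k_3,k_4)) all reduce to 0 modulo the current basis, so we have a Gröbner basis.
Inter-reduce: drop elements whose leading term is divisible by another's, tail-reduce, and make monic.
Reduced Gröbner basis: {a + b^{2} - 2b + 3, b^{4} + b^{3} + 2b + 3}.

Same reduced basis, so the two generating sets span the same ideal.
The same test decides containment: I ⊆ J iff every generator of I reduces to 0 modulo a Gröbner basis of J.

Yes, the ideals are equal.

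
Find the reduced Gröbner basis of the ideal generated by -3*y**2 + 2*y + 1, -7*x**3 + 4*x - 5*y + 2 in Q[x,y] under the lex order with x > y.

G = {x**3 - 4/7*x + 5/7*y - 2/7, y**2 - 2/3*y - 1/3}

f_1 = -3*y**2 + 2*y + 1, LT = y**2.
f_2 = -7*x**3 + 4*x - 5*y + 2, LT = x**3.

The S-polynomials (S(f_1,f_2)) all reduce to 0 modulo the current basis, so we have a Gröbner basis.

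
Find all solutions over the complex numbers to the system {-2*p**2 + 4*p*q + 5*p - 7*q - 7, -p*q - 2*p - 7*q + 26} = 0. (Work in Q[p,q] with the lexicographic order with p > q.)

Compute a lex Gröbner basis by Buchberger's algorithm.
f_1 = -2*p**2 + 4*p*q + 5*p - 7*q - 7, LT = p**2.
f_2 = -p*q - 2*p - 7*q + 26, LT = p*q.

S(f_1,f_2): lcm = p**2*q. S = -2*p**2 - 2*p*q**2 - 19/2*p*q + 26*p + 7/2*q**2 + 7/2*q.
  leading term p**2: subtract (1)·f_1 from -2*p**2 - 2*p*q**2 - 19/2*p*q + 26*p + 7/2*q**2 + 7/2*q → -2*p*q**2 - 27/2*p*q + 21*p + 7/2*q**2 + 21/2*q + 7
  leading term p*q**2: subtract (2*q)·f_2 from -2*p*q**2 - 27/2*p*q + 21*p + 7/2*q**2 + 21/2*q + 7 → -19/2*p*q + 21*p + 35/2*q**2 - 83/2*q + 7
  leading term p*q: subtract (19/2)·f_2 from -19/2*p*q + 21*p + 35/2*q**2 - 83/2*q + 7 → 40*p + 35/2*q**2 + 25*q - 240
  leading term p: no divisor's leading term divides it; move 40*p to the remainder.
  leading term q**2: no divisor's leading term divides it; move 35/2*q**2 to the remainder.
  leading term q: no divisor's leading term divides it; move 25*q to the remainder.
  leading term 1: no divisor's leading term divides it; move -240 to the remainder.
  remainder 40*p + 35/2*q**2 + 25*q - 240 ≠ 0; add h_3 = 40*p + 35/2*q**2 + 25*q - 240 to the basis.

S(f_2,h_3): lcm = p*q. S = 2*p - 7/16*q**3 - 5/8*q**2 + 13*q - 26.
  leading term p: subtract (1/20)·h_3 from 2*p - 7/16*q**3 - 5/8*q**2 + 13*q - 26 → -7/16*q**3 - 3/2*q**2 + 47/4*q - 14
  leading term q**3: no divisor's leading term divides it; move -7/16*q**3 to the remainder.
  leading term q**2: no divisor's leading term divides it; move -3/2*q**2 to the remainder.
  leading term q: no divisor's leading term divides it; move 47/4*q to the remainder.
  leading term 1: no divisor's leading term divides it; move -14 to the remainder.
  remainder -7/16*q**3 - 3/2*q**2 + 47/4*q - 14 ≠ 0; add h_4 = -7/16*q**3 - 3/2*q**2 + 47/4*q - 14 to the basis.

The other S-polynomials (S(f_1,h_3), S(f_1,h_4), S(f_2,h_4), S(h_3,h_4)) all reduce to 0 modulo the current basis, so we have a Gröbner basis.
Inter-reduce: drop elements whose leading term is divisible by another's, tail-reduce, and make monic.
Reduced Gröbner basis: {p + 7/16*q**2 + 5/8*q - 6, q**3 + 24/7*q**2 - 188/7*q + 32}.

Since the basis is lex-ordered, q**3 + 24/7*q**2 - 188/7*q + 32 is univariate in q. Its roots are {2, -19/7 + sqrt(1145)/7, -sqrt(1145)/7 - 19/7}. Back-substituting each root into the other basis elements fixes the other coordinates.
  q = 2: the earlier basis element becomes p - 3 = 0, giving p = 3 — point (3, 2).
  q = -19/7 + sqrt(1145)/7: the earlier basis element becomes p - sqrt(1145)/4 + 23/4 = 0, giving p = -23/4 + sqrt(1145)/4 — point (-23/4 + sqrt(1145)/4, -19/7 + sqrt(1145)/7).
  q = -sqrt(1145)/7 - 19/7: the earlier basis element becomes p + 23/4 + sqrt(1145)/4 = 0, giving p = -sqrt(1145)/4 - 23/4 — point (-sqrt(1145)/4 - 23/4, -sqrt(1145)/7 - 19/7).
Check: every point annihilates each of the original generators.

{(3, 2), (-23/4 + sqrt(1145)/4, -19/7 + sqrt(1145)/7), (-sqrt(1145)/4 - 23/4, -sqrt(1145)/7 - 19/7)}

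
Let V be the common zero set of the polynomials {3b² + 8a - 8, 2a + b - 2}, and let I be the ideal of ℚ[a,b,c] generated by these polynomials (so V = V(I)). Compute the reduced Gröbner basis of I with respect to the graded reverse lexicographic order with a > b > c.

f_1 = 3b² + 8a - 8, LT = b².
f_2 = 2a + b - 2, LT = a.

The S-polynomials (S(f_1,f_2)) all reduce to 0 modulo the current basis, so we have a Gröbner basis.

G = {b² - 4/3b, a + ½b - 1}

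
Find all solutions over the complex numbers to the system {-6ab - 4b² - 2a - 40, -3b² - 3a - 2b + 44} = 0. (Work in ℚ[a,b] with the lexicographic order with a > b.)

{(-4, 4), (173/18 - 11*sqrt(65)/18, -13/6 - sqrt(65)/6), (11*sqrt(65)/18 + 173/18, -13/6 + sqrt(65)/6)}

Compute a lex Gröbner basis by Buchberger's algorithm.
f_1 = -6ab - 2a - 4b² - 40, LT = ab.
f_2 = -3a - 3b² - 2b + 44, LT = a.

S(f_1,f_2): lcm = ab. S = ⅓a - b³ + 44/3b + 20/3.
  leading term a: subtract (-1/9)·f_2 from ⅓a - b³ + 44/3b + 20/3 → -b³ - ⅓b² + 130/9b + 104/9
  leading term b³: no divisor's leading term divides it; move -b³ to the remainder.
  leading term b²: no divisor's leading term divides it; move -⅓b² to the remainder.
  leading term b: no divisor's leading term divides it; move 130/9b to the remainder.
  leading term 1: no divisor's leading term divides it; move 104/9 to the remainder.
  remainder -b³ - ⅓b² + 130/9b + 104/9 ≠ 0; add h_3 = -b³ - ⅓b² + 130/9b + 104/9 to the basis.

S(f_1,h_3): lcm = ab³. S = 130/9ab + 104/9a + ⅔b⁴ + 20/3b².
  leading term ab: subtract (-65/27)·f_1 from 130/9ab + 104/9a + ⅔b⁴ + 20/3b² → 182/27a + ⅔b⁴ - 80/27b² - 2600/27
  leading term a: subtract (-182/81)·f_2 from 182/27a + ⅔b⁴ - 80/27b² - 2600/27 → ⅔b⁴ - 262/27b² - 364/81b + 208/81
  leading term b⁴: subtract (-⅔b)·h_3 from ⅔b⁴ - 262/27b² - 364/81b + 208/81 → -2/9b³ - 2/27b² + 260/81b + 208/81
  leading term b³: subtract (2/9)·h_3 from -2/9b³ - 2/27b² + 260/81b + 208/81 → 0
  remainder 0.

S(f_2,h_3): leading monomials are coprime, so the S-polynomial reduces to 0 (Buchberger's first criterion).
Every S-polynomial of the final basis reduces to 0, so we have a Gröbner basis.
Inter-reduce: drop elements whose leading term is divisible by another's, tail-reduce, and make monic.
Reduced Gröbner basis: {a + b² + ⅔b - 44/3, b³ + ⅓b² - 130/9b - 104/9}.

Since the basis is lex-ordered, b³ + ⅓b² - 130/9b - 104/9 is univariate in b. Its roots are {4, -13/6 - sqrt(65)/6, -13/6 + sqrt(65)/6}. Back-substituting each root into the other basis elements fixes the other coordinates.
  b = 4: the earlier basis element becomes a + 4 = 0, giving a = -4 — point (-4, 4).
  b = -13/6 - sqrt(65)/6: the earlier basis element becomes a - 173/18 + 11*sqrt(65)/18 = 0, giving a = 173/18 - 11*sqrt(65)/18 — point (173/18 - 11*sqrt(65)/18, -13/6 - sqrt(65)/6).
  b = -13/6 + sqrt(65)/6: the earlier basis element becomes a - 173/18 - 11*sqrt(65)/18 = 0, giving a = 11*sqrt(65)/18 + 173/18 — point (11*sqrt(65)/18 + 173/18, -13/6 + sqrt(65)/6).
Check: every point annihilates each of the original generators.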